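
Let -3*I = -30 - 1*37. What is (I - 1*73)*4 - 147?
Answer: -1049/3 ≈ -349.67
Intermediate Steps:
I = 67/3 (I = -(-30 - 1*37)/3 = -(-30 - 37)/3 = -⅓*(-67) = 67/3 ≈ 22.333)
(I - 1*73)*4 - 147 = (67/3 - 1*73)*4 - 147 = (67/3 - 73)*4 - 147 = -152/3*4 - 147 = -608/3 - 147 = -1049/3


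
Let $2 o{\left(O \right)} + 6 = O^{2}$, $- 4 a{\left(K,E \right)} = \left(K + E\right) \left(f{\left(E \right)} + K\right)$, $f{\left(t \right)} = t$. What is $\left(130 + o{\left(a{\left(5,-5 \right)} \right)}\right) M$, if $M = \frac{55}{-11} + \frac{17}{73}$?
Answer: $- \frac{44196}{73} \approx -605.42$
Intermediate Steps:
$M = - \frac{348}{73}$ ($M = 55 \left(- \frac{1}{11}\right) + 17 \cdot \frac{1}{73} = -5 + \frac{17}{73} = - \frac{348}{73} \approx -4.7671$)
$a{\left(K,E \right)} = - \frac{\left(E + K\right)^{2}}{4}$ ($a{\left(K,E \right)} = - \frac{\left(K + E\right) \left(E + K\right)}{4} = - \frac{\left(E + K\right) \left(E + K\right)}{4} = - \frac{\left(E + K\right)^{2}}{4}$)
$o{\left(O \right)} = -3 + \frac{O^{2}}{2}$
$\left(130 + o{\left(a{\left(5,-5 \right)} \right)}\right) M = \left(130 - \left(3 - \frac{\left(- \frac{\left(-5\right)^{2}}{4} - \frac{5^{2}}{4} - \left(- \frac{5}{2}\right) 5\right)^{2}}{2}\right)\right) \left(- \frac{348}{73}\right) = \left(130 - \left(3 - \frac{\left(\left(- \frac{1}{4}\right) 25 - \frac{25}{4} + \frac{25}{2}\right)^{2}}{2}\right)\right) \left(- \frac{348}{73}\right) = \left(130 - \left(3 - \frac{\left(- \frac{25}{4} - \frac{25}{4} + \frac{25}{2}\right)^{2}}{2}\right)\right) \left(- \frac{348}{73}\right) = \left(130 - \left(3 - \frac{0^{2}}{2}\right)\right) \left(- \frac{348}{73}\right) = \left(130 + \left(-3 + \frac{1}{2} \cdot 0\right)\right) \left(- \frac{348}{73}\right) = \left(130 + \left(-3 + 0\right)\right) \left(- \frac{348}{73}\right) = \left(130 - 3\right) \left(- \frac{348}{73}\right) = 127 \left(- \frac{348}{73}\right) = - \frac{44196}{73}$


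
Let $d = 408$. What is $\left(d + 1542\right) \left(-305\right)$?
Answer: $-594750$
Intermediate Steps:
$\left(d + 1542\right) \left(-305\right) = \left(408 + 1542\right) \left(-305\right) = 1950 \left(-305\right) = -594750$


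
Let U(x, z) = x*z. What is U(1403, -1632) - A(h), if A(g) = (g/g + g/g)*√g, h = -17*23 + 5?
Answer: -2289696 - 2*I*√386 ≈ -2.2897e+6 - 39.294*I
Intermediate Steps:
h = -386 (h = -391 + 5 = -386)
A(g) = 2*√g (A(g) = (1 + 1)*√g = 2*√g)
U(1403, -1632) - A(h) = 1403*(-1632) - 2*√(-386) = -2289696 - 2*I*√386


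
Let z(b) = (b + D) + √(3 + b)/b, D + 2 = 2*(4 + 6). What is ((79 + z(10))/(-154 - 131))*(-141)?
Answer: 5029/95 + 47*√13/950 ≈ 53.115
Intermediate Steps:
D = 18 (D = -2 + 2*(4 + 6) = -2 + 2*10 = -2 + 20 = 18)
z(b) = 18 + b + √(3 + b)/b (z(b) = (b + 18) + √(3 + b)/b = (18 + b) + √(3 + b)/b = 18 + b + √(3 + b)/b)
((79 + z(10))/(-154 - 131))*(-141) = ((79 + (18 + 10 + √(3 + 10)/10))/(-154 - 131))*(-141) = ((79 + (18 + 10 + √13/10))/(-285))*(-141) = ((79 + (28 + √13/10))*(-1/285))*(-141) = ((107 + √13/10)*(-1/285))*(-141) = (-107/285 - √13/2850)*(-141) = 5029/95 + 47*√13/950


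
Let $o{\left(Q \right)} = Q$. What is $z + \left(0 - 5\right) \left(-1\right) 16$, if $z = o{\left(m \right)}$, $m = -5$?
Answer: $75$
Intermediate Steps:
$z = -5$
$z + \left(0 - 5\right) \left(-1\right) 16 = -5 + \left(0 - 5\right) \left(-1\right) 16 = -5 + \left(-5\right) \left(-1\right) 16 = -5 + 5 \cdot 16 = -5 + 80 = 75$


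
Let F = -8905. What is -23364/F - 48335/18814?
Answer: 9147121/167538670 ≈ 0.054597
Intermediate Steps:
-23364/F - 48335/18814 = -23364/(-8905) - 48335/18814 = -23364*(-1/8905) - 48335*1/18814 = 23364/8905 - 48335/18814 = 9147121/167538670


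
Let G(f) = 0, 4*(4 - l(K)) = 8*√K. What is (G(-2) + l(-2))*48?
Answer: 192 - 96*I*√2 ≈ 192.0 - 135.76*I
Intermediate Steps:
l(K) = 4 - 2*√K
(G(-2) + l(-2))*48 = (0 + (4 - 2*I*√2))*48 = (4 - 2*I*√2)*48 = 192 - 96*I*√2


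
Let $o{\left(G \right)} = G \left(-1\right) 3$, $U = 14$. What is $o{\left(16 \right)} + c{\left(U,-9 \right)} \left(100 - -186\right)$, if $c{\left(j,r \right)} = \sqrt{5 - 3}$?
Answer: $-48 + 286 \sqrt{2} \approx 356.46$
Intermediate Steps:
$c{\left(j,r \right)} = \sqrt{2}$
$o{\left(G \right)} = - 3 G$ ($o{\left(G \right)} = - G 3 = - 3 G$)
$o{\left(16 \right)} + c{\left(U,-9 \right)} \left(100 - -186\right) = \left(-3\right) 16 + \sqrt{2} \left(100 - -186\right) = -48 + \sqrt{2} \left(100 + 186\right) = -48 + \sqrt{2} \cdot 286 = -48 + 286 \sqrt{2}$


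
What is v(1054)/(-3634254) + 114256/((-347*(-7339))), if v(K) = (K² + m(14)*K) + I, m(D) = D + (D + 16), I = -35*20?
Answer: -1265090014856/4627555583391 ≈ -0.27338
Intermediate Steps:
I = -700
m(D) = 16 + 2*D (m(D) = D + (16 + D) = 16 + 2*D)
v(K) = -700 + K² + 44*K (v(K) = (K² + (16 + 2*14)*K) - 700 = (K² + (16 + 28)*K) - 700 = (K² + 44*K) - 700 = -700 + K² + 44*K)
v(1054)/(-3634254) + 114256/((-347*(-7339))) = (-700 + 1054² + 44*1054)/(-3634254) + 114256/((-347*(-7339))) = (-700 + 1110916 + 46376)*(-1/3634254) + 114256/2546633 = 1156592*(-1/3634254) + 114256*(1/2546633) = -578296/1817127 + 114256/2546633 = -1265090014856/4627555583391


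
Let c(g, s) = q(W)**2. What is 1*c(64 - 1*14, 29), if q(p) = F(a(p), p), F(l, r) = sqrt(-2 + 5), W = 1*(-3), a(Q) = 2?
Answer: 3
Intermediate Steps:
W = -3
F(l, r) = sqrt(3)
q(p) = sqrt(3)
c(g, s) = 3 (c(g, s) = (sqrt(3))**2 = 3)
1*c(64 - 1*14, 29) = 1*3 = 3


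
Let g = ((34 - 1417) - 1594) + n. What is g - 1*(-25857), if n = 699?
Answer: 23579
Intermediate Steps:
g = -2278 (g = ((34 - 1417) - 1594) + 699 = (-1383 - 1594) + 699 = -2977 + 699 = -2278)
g - 1*(-25857) = -2278 - 1*(-25857) = -2278 + 25857 = 23579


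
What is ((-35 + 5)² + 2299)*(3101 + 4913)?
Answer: 25636786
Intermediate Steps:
((-35 + 5)² + 2299)*(3101 + 4913) = ((-30)² + 2299)*8014 = (900 + 2299)*8014 = 3199*8014 = 25636786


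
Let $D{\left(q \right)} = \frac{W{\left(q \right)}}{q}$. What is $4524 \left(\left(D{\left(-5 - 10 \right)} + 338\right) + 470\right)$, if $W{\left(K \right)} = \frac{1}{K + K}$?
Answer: $\frac{274155154}{75} \approx 3.6554 \cdot 10^{6}$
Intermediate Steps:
$W{\left(K \right)} = \frac{1}{2 K}$
$D{\left(q \right)} = \frac{1}{2 q^{2}}$ ($D{\left(q \right)} = \frac{\frac{1}{2} \frac{1}{q}}{q} = \frac{1}{2 q^{2}}$)
$4524 \left(\left(D{\left(-5 - 10 \right)} + 338\right) + 470\right) = 4524 \left(\left(\frac{1}{2 \left(-5 - 10\right)^{2}} + 338\right) + 470\right) = 4524 \left(\left(\frac{1}{2 \cdot 225} + 338\right) + 470\right) = 4524 \left(\left(\frac{1}{2} \cdot \frac{1}{225} + 338\right) + 470\right) = 4524 \left(\left(\frac{1}{450} + 338\right) + 470\right) = 4524 \left(\frac{152101}{450} + 470\right) = 4524 \cdot \frac{363601}{450} = \frac{274155154}{75}$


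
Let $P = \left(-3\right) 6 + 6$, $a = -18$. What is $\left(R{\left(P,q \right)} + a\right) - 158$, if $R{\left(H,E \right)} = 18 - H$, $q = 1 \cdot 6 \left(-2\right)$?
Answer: $-146$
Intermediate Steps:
$P = -12$ ($P = -18 + 6 = -12$)
$q = -12$ ($q = 6 \left(-2\right) = -12$)
$\left(R{\left(P,q \right)} + a\right) - 158 = \left(\left(18 - -12\right) - 18\right) - 158 = \left(\left(18 + 12\right) - 18\right) - 158 = \left(30 - 18\right) - 158 = 12 - 158 = -146$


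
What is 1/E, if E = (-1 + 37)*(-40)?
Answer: -1/1440 ≈ -0.00069444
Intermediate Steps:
E = -1440 (E = 36*(-40) = -1440)
1/E = 1/(-1440) = -1/1440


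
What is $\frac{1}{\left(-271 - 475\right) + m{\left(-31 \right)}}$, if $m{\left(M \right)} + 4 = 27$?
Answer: $- \frac{1}{723} \approx -0.0013831$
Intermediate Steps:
$m{\left(M \right)} = 23$ ($m{\left(M \right)} = -4 + 27 = 23$)
$\frac{1}{\left(-271 - 475\right) + m{\left(-31 \right)}} = \frac{1}{\left(-271 - 475\right) + 23} = \frac{1}{-746 + 23} = \frac{1}{-723} = - \frac{1}{723}$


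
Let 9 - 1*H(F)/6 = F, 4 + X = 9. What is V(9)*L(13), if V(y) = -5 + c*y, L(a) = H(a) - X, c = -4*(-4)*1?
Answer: -4031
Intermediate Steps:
X = 5 (X = -4 + 9 = 5)
H(F) = 54 - 6*F
c = 16 (c = 16*1 = 16)
L(a) = 49 - 6*a (L(a) = (54 - 6*a) - 1*5 = (54 - 6*a) - 5 = 49 - 6*a)
V(y) = -5 + 16*y
V(9)*L(13) = (-5 + 16*9)*(49 - 6*13) = (-5 + 144)*(49 - 78) = 139*(-29) = -4031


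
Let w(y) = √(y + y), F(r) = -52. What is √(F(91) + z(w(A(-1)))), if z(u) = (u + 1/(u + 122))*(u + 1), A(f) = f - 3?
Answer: √2*√((-7327 + 126*I*√2)/(61 + I*√2))/2 ≈ 0.18402 + 7.7476*I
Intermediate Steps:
A(f) = -3 + f
w(y) = √2*√y (w(y) = √(2*y) = √2*√y)
z(u) = (1 + u)*(u + 1/(122 + u)) (z(u) = (u + 1/(122 + u))*(1 + u) = (1 + u)*(u + 1/(122 + u)))
√(F(91) + z(w(A(-1)))) = √(-52 + (1 + (√2*√(-3 - 1))³ + 123*(√2*√(-3 - 1)) + 123*(√2*√(-3 - 1))²)/(122 + √2*√(-3 - 1))) = √(-52 + (1 + (√2*√(-4))³ + 123*(√2*√(-4)) + 123*(√2*√(-4))²)/(122 + √2*√(-4))) = √(-52 + (1 + (√2*(2*I))³ + 123*(√2*(2*I)) + 123*(√2*(2*I))²)/(122 + √2*(2*I))) = √(-52 + (1 + (2*I*√2)³ + 123*(2*I*√2) + 123*(2*I*√2)²)/(122 + 2*I*√2)) = √(-52 + (1 - 16*I*√2 + 246*I*√2 + 123*(-8))/(122 + 2*I*√2)) = √(-52 + (1 - 16*I*√2 + 246*I*√2 - 984)/(122 + 2*I*√2)) = √(-52 + (-983 + 230*I*√2)/(122 + 2*I*√2))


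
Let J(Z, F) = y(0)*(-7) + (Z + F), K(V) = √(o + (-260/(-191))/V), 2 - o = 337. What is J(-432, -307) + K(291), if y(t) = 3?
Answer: -760 + 775*I*√1723011/55581 ≈ -760.0 + 18.303*I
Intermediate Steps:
o = -335 (o = 2 - 1*337 = 2 - 337 = -335)
K(V) = √(-335 + 260/(191*V)) (K(V) = √(-335 + (-260/(-191))/V) = √(-335 + (-260*(-1/191))/V) = √(-335 + 260/(191*V)))
J(Z, F) = -21 + F + Z (J(Z, F) = 3*(-7) + (Z + F) = -21 + (F + Z) = -21 + F + Z)
J(-432, -307) + K(291) = (-21 - 307 - 432) + √(-12221135 + 49660/291)/191 = -760 + √(-12221135 + 49660*(1/291))/191 = -760 + √(-12221135 + 49660/291)/191 = -760 + √(-3556300625/291)/191 = -760 + (775*I*√1723011/291)/191 = -760 + 775*I*√1723011/55581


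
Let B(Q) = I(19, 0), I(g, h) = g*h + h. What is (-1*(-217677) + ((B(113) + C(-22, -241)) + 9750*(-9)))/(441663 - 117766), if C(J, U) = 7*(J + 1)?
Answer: 18540/46271 ≈ 0.40068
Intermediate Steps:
C(J, U) = 7 + 7*J (C(J, U) = 7*(1 + J) = 7 + 7*J)
I(g, h) = h + g*h
B(Q) = 0 (B(Q) = 0*(1 + 19) = 0*20 = 0)
(-1*(-217677) + ((B(113) + C(-22, -241)) + 9750*(-9)))/(441663 - 117766) = (-1*(-217677) + ((0 + (7 + 7*(-22))) + 9750*(-9)))/(441663 - 117766) = (217677 + ((0 + (7 - 154)) - 87750))/323897 = (217677 + ((0 - 147) - 87750))*(1/323897) = (217677 + (-147 - 87750))*(1/323897) = (217677 - 87897)*(1/323897) = 129780*(1/323897) = 18540/46271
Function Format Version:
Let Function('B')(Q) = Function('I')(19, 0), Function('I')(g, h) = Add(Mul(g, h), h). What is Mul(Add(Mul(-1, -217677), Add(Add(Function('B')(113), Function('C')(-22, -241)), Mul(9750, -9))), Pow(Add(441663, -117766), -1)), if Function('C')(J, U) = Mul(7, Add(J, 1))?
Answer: Rational(18540, 46271) ≈ 0.40068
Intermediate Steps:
Function('C')(J, U) = Add(7, Mul(7, J)) (Function('C')(J, U) = Mul(7, Add(1, J)) = Add(7, Mul(7, J)))
Function('I')(g, h) = Add(h, Mul(g, h))
Function('B')(Q) = 0 (Function('B')(Q) = Mul(0, Add(1, 19)) = Mul(0, 20) = 0)
Mul(Add(Mul(-1, -217677), Add(Add(Function('B')(113), Function('C')(-22, -241)), Mul(9750, -9))), Pow(Add(441663, -117766), -1)) = Mul(Add(Mul(-1, -217677), Add(Add(0, Add(7, Mul(7, -22))), Mul(9750, -9))), Pow(Add(441663, -117766), -1)) = Mul(Add(217677, Add(Add(0, Add(7, -154)), -87750)), Pow(323897, -1)) = Mul(Add(217677, Add(Add(0, -147), -87750)), Rational(1, 323897)) = Mul(Add(217677, Add(-147, -87750)), Rational(1, 323897)) = Mul(Add(217677, -87897), Rational(1, 323897)) = Mul(129780, Rational(1, 323897)) = Rational(18540, 46271)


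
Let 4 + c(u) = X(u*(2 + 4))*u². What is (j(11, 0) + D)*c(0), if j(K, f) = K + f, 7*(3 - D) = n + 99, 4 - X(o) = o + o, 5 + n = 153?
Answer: 596/7 ≈ 85.143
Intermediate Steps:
n = 148 (n = -5 + 153 = 148)
X(o) = 4 - 2*o (X(o) = 4 - (o + o) = 4 - 2*o)
c(u) = -4 + u²*(4 - 12*u) (c(u) = -4 + (4 - 2*u*(2 + 4))*u² = -4 + (4 - 2*u*6)*u² = -4 + (4 - 12*u)*u² = -4 + u²*(4 - 12*u))
D = -226/7 (D = 3 - (148 + 99)/7 = 3 - ⅐*247 = 3 - 247/7 = -226/7 ≈ -32.286)
(j(11, 0) + D)*c(0) = ((11 + 0) - 226/7)*(-4 + 4*0²*(1 - 3*0)) = (11 - 226/7)*(-4 + 4*0*(1 + 0)) = -149*(-4 + 4*0*1)/7 = -149*(-4 + 0)/7 = -149/7*(-4) = 596/7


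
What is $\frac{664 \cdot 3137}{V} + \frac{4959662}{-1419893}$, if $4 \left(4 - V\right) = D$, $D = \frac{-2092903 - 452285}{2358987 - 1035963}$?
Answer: $\frac{1304311791740615670}{2805894573983} \approx 4.6485 \cdot 10^{5}$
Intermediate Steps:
$D = - \frac{212099}{110252}$ ($D = - \frac{2545188}{2358987 - 1035963} = - \frac{2545188}{1323024} = \left(-2545188\right) \frac{1}{1323024} = - \frac{212099}{110252} \approx -1.9238$)
$V = \frac{1976131}{441008}$ ($V = 4 - - \frac{212099}{441008} = 4 + \frac{212099}{441008} = \frac{1976131}{441008} \approx 4.4809$)
$\frac{664 \cdot 3137}{V} + \frac{4959662}{-1419893} = \frac{664 \cdot 3137}{\frac{1976131}{441008}} + \frac{4959662}{-1419893} = 2082968 \cdot \frac{441008}{1976131} + 4959662 \left(- \frac{1}{1419893}\right) = \frac{918605551744}{1976131} - \frac{4959662}{1419893} = \frac{1304311791740615670}{2805894573983}$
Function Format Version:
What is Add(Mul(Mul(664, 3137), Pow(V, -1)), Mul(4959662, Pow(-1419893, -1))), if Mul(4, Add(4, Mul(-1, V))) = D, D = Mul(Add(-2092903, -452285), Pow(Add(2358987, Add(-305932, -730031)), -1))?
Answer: Rational(1304311791740615670, 2805894573983) ≈ 4.6485e+5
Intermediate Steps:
D = Rational(-212099, 110252) (D = Mul(-2545188, Pow(Add(2358987, -1035963), -1)) = Mul(-2545188, Pow(1323024, -1)) = Mul(-2545188, Rational(1, 1323024)) = Rational(-212099, 110252) ≈ -1.9238)
V = Rational(1976131, 441008) (V = Add(4, Mul(Rational(-1, 4), Rational(-212099, 110252))) = Add(4, Rational(212099, 441008)) = Rational(1976131, 441008) ≈ 4.4809)
Add(Mul(Mul(664, 3137), Pow(V, -1)), Mul(4959662, Pow(-1419893, -1))) = Add(Mul(Mul(664, 3137), Pow(Rational(1976131, 441008), -1)), Mul(4959662, Pow(-1419893, -1))) = Add(Mul(2082968, Rational(441008, 1976131)), Mul(4959662, Rational(-1, 1419893))) = Add(Rational(918605551744, 1976131), Rational(-4959662, 1419893)) = Rational(1304311791740615670, 2805894573983)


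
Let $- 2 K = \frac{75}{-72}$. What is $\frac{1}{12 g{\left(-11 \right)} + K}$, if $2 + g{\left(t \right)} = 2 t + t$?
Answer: $- \frac{48}{20135} \approx -0.0023839$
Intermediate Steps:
$g{\left(t \right)} = -2 + 3 t$ ($g{\left(t \right)} = -2 + \left(2 t + t\right) = -2 + 3 t$)
$K = \frac{25}{48}$ ($K = - \frac{75 \frac{1}{-72}}{2} = - \frac{75 \left(- \frac{1}{72}\right)}{2} = \left(- \frac{1}{2}\right) \left(- \frac{25}{24}\right) = \frac{25}{48} \approx 0.52083$)
$\frac{1}{12 g{\left(-11 \right)} + K} = \frac{1}{12 \left(-2 + 3 \left(-11\right)\right) + \frac{25}{48}} = \frac{1}{12 \left(-2 - 33\right) + \frac{25}{48}} = \frac{1}{12 \left(-35\right) + \frac{25}{48}} = \frac{1}{-420 + \frac{25}{48}} = \frac{1}{- \frac{20135}{48}} = - \frac{48}{20135}$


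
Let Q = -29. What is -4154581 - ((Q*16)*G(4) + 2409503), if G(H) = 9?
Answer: -6559908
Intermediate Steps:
-4154581 - ((Q*16)*G(4) + 2409503) = -4154581 - (-29*16*9 + 2409503) = -4154581 - (-464*9 + 2409503) = -4154581 - (-4176 + 2409503) = -4154581 - 1*2405327 = -4154581 - 2405327 = -6559908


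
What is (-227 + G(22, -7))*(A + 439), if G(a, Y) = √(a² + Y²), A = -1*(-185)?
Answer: -141648 + 624*√533 ≈ -1.2724e+5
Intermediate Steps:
A = 185
G(a, Y) = √(Y² + a²)
(-227 + G(22, -7))*(A + 439) = (-227 + √((-7)² + 22²))*(185 + 439) = (-227 + √(49 + 484))*624 = (-227 + √533)*624 = -141648 + 624*√533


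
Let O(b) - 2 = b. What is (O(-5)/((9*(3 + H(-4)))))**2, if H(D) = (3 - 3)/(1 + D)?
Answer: 1/81 ≈ 0.012346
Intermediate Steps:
O(b) = 2 + b
H(D) = 0 (H(D) = 0/(1 + D) = 0)
(O(-5)/((9*(3 + H(-4)))))**2 = ((2 - 5)/((9*(3 + 0))))**2 = (-3/(9*3))**2 = (-3/27)**2 = (-3*1/27)**2 = (-1/9)**2 = 1/81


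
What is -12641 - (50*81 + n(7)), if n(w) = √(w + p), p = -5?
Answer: -16691 - √2 ≈ -16692.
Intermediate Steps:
n(w) = √(-5 + w) (n(w) = √(w - 5) = √(-5 + w))
-12641 - (50*81 + n(7)) = -12641 - (50*81 + √(-5 + 7)) = -12641 - (4050 + √2) = -12641 + (-4050 - √2) = -16691 - √2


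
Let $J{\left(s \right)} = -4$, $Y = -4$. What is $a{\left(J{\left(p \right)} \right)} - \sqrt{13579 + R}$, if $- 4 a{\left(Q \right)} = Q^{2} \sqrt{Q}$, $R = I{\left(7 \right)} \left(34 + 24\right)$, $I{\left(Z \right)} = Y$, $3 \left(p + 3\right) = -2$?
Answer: $- 8 i - 3 \sqrt{1483} \approx -115.53 - 8.0 i$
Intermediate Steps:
$p = - \frac{11}{3}$ ($p = -3 + \frac{1}{3} \left(-2\right) = -3 - \frac{2}{3} = - \frac{11}{3} \approx -3.6667$)
$I{\left(Z \right)} = -4$
$R = -232$ ($R = - 4 \left(34 + 24\right) = \left(-4\right) 58 = -232$)
$a{\left(Q \right)} = - \frac{Q^{\frac{5}{2}}}{4}$ ($a{\left(Q \right)} = - \frac{Q^{2} \sqrt{Q}}{4} = - \frac{Q^{\frac{5}{2}}}{4}$)
$a{\left(J{\left(p \right)} \right)} - \sqrt{13579 + R} = - \frac{\left(-4\right)^{\frac{5}{2}}}{4} - \sqrt{13579 - 232} = - \frac{32 i}{4} - \sqrt{13347} = - 8 i - 3 \sqrt{1483}$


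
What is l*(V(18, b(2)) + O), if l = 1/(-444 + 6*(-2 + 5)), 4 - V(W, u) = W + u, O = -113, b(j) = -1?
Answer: 21/71 ≈ 0.29577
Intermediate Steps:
V(W, u) = 4 - W - u (V(W, u) = 4 - (W + u) = 4 + (-W - u) = 4 - W - u)
l = -1/426 (l = 1/(-444 + 6*3) = 1/(-444 + 18) = 1/(-426) = -1/426 ≈ -0.0023474)
l*(V(18, b(2)) + O) = -((4 - 1*18 - 1*(-1)) - 113)/426 = -((4 - 18 + 1) - 113)/426 = -(-13 - 113)/426 = -1/426*(-126) = 21/71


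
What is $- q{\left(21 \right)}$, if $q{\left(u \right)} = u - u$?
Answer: $0$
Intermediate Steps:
$q{\left(u \right)} = 0$
$- q{\left(21 \right)} = \left(-1\right) 0 = 0$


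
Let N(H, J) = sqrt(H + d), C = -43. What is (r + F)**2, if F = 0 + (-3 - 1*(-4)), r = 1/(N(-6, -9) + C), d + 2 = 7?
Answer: (1807 - I)**2/3422500 ≈ 0.95405 - 0.001056*I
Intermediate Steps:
d = 5 (d = -2 + 7 = 5)
N(H, J) = sqrt(5 + H) (N(H, J) = sqrt(H + 5) = sqrt(5 + H))
r = (-43 - I)/1850 (r = 1/(sqrt(5 - 6) - 43) = 1/(sqrt(-1) - 43) = 1/(I - 43) = 1/(-43 + I) = (-43 - I)/1850 ≈ -0.023243 - 0.00054054*I)
F = 1 (F = 0 + (-3 + 4) = 0 + 1 = 1)
(r + F)**2 = ((-43/1850 - I/1850) + 1)**2 = (1807/1850 - I/1850)**2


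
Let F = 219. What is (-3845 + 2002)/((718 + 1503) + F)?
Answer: -1843/2440 ≈ -0.75533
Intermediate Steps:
(-3845 + 2002)/((718 + 1503) + F) = (-3845 + 2002)/((718 + 1503) + 219) = -1843/(2221 + 219) = -1843/2440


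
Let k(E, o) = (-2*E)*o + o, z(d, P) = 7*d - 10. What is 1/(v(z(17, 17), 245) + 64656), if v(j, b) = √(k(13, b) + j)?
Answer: 4041/261275272 - I*√94/522550544 ≈ 1.5466e-5 - 1.8554e-8*I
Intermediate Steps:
z(d, P) = -10 + 7*d
k(E, o) = o - 2*E*o (k(E, o) = -2*E*o + o = o - 2*E*o)
v(j, b) = √(j - 25*b) (v(j, b) = √(b*(1 - 2*13) + j) = √(b*(1 - 26) + j) = √(b*(-25) + j) = √(-25*b + j) = √(j - 25*b))
1/(v(z(17, 17), 245) + 64656) = 1/(√((-10 + 7*17) - 25*245) + 64656) = 1/(√((-10 + 119) - 6125) + 64656) = 1/(√(109 - 6125) + 64656) = 1/(√(-6016) + 64656) = 1/(8*I*√94 + 64656) = 1/(64656 + 8*I*√94)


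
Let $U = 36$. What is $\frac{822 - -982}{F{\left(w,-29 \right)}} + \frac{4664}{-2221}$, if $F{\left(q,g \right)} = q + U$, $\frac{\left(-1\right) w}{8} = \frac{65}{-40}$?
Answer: $\frac{3778148}{108829} \approx 34.716$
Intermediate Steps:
$w = 13$ ($w = - 8 \frac{65}{-40} = - 8 \cdot 65 \left(- \frac{1}{40}\right) = \left(-8\right) \left(- \frac{13}{8}\right) = 13$)
$F{\left(q,g \right)} = 36 + q$ ($F{\left(q,g \right)} = q + 36 = 36 + q$)
$\frac{822 - -982}{F{\left(w,-29 \right)}} + \frac{4664}{-2221} = \frac{822 - -982}{36 + 13} + \frac{4664}{-2221} = \frac{822 + 982}{49} + 4664 \left(- \frac{1}{2221}\right) = 1804 \cdot \frac{1}{49} - \frac{4664}{2221} = \frac{1804}{49} - \frac{4664}{2221} = \frac{3778148}{108829}$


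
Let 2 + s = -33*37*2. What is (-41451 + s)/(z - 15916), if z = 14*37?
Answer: 43895/15398 ≈ 2.8507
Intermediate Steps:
z = 518
s = -2444 (s = -2 - 33*37*2 = -2 - 1221*2 = -2 - 2442 = -2444)
(-41451 + s)/(z - 15916) = (-41451 - 2444)/(518 - 15916) = -43895/(-15398) = -43895*(-1/15398) = 43895/15398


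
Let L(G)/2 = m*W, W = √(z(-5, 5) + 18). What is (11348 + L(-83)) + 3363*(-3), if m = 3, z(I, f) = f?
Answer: 1259 + 6*√23 ≈ 1287.8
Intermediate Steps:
W = √23 (W = √(5 + 18) = √23 ≈ 4.7958)
L(G) = 6*√23 (L(G) = 2*(3*√23) = 6*√23)
(11348 + L(-83)) + 3363*(-3) = (11348 + 6*√23) + 3363*(-3) = (11348 + 6*√23) - 10089 = 1259 + 6*√23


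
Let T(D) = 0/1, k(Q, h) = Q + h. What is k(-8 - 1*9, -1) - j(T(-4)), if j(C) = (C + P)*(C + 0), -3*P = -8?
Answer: -18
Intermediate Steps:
P = 8/3 (P = -⅓*(-8) = 8/3 ≈ 2.6667)
T(D) = 0 (T(D) = 0*1 = 0)
j(C) = C*(8/3 + C) (j(C) = (C + 8/3)*(C + 0) = (8/3 + C)*C = C*(8/3 + C))
k(-8 - 1*9, -1) - j(T(-4)) = ((-8 - 1*9) - 1) - 0*(8 + 3*0)/3 = ((-8 - 9) - 1) - 0*(8 + 0)/3 = (-17 - 1) - 0*8/3 = -18 - 1*0 = -18 + 0 = -18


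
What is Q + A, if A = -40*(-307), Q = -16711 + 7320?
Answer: 2889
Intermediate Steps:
Q = -9391
A = 12280
Q + A = -9391 + 12280 = 2889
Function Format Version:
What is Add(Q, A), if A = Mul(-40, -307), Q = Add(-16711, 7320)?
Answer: 2889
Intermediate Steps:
Q = -9391
A = 12280
Add(Q, A) = Add(-9391, 12280) = 2889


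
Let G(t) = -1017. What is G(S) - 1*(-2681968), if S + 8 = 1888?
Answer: 2680951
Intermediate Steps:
S = 1880 (S = -8 + 1888 = 1880)
G(S) - 1*(-2681968) = -1017 - 1*(-2681968) = -1017 + 2681968 = 2680951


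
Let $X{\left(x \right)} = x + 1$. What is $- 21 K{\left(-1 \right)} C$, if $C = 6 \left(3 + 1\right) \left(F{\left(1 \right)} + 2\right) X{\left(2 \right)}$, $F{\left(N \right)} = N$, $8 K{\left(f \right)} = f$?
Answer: $567$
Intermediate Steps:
$K{\left(f \right)} = \frac{f}{8}$
$X{\left(x \right)} = 1 + x$
$C = 216$ ($C = 6 \left(3 + 1\right) \left(1 + 2\right) \left(1 + 2\right) = 6 \cdot 4 \cdot 3 \cdot 3 = 6 \cdot 12 \cdot 3 = 72 \cdot 3 = 216$)
$- 21 K{\left(-1 \right)} C = - 21 \cdot \frac{1}{8} \left(-1\right) 216 = \left(-21\right) \left(- \frac{1}{8}\right) 216 = \frac{21}{8} \cdot 216 = 567$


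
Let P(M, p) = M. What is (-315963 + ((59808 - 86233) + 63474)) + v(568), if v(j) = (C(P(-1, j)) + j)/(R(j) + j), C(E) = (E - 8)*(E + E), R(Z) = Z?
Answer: -158422859/568 ≈ -2.7891e+5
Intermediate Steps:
C(E) = 2*E*(-8 + E) (C(E) = (-8 + E)*(2*E) = 2*E*(-8 + E))
v(j) = (18 + j)/(2*j) (v(j) = (2*(-1)*(-8 - 1) + j)/(j + j) = (2*(-1)*(-9) + j)/((2*j)) = (18 + j)*(1/(2*j)) = (18 + j)/(2*j))
(-315963 + ((59808 - 86233) + 63474)) + v(568) = (-315963 + ((59808 - 86233) + 63474)) + (½)*(18 + 568)/568 = (-315963 + (-26425 + 63474)) + (½)*(1/568)*586 = (-315963 + 37049) + 293/568 = -278914 + 293/568 = -158422859/568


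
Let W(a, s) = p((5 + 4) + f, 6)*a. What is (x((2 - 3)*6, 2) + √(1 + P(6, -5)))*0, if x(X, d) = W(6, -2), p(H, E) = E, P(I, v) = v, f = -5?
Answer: 0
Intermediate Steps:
W(a, s) = 6*a
x(X, d) = 36 (x(X, d) = 6*6 = 36)
(x((2 - 3)*6, 2) + √(1 + P(6, -5)))*0 = (36 + √(1 - 5))*0 = (36 + √(-4))*0 = (36 + 2*I)*0 = 0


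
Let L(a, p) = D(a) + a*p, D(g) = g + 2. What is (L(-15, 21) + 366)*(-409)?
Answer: -15542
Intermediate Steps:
D(g) = 2 + g
L(a, p) = 2 + a + a*p (L(a, p) = (2 + a) + a*p = 2 + a + a*p)
(L(-15, 21) + 366)*(-409) = ((2 - 15 - 15*21) + 366)*(-409) = ((2 - 15 - 315) + 366)*(-409) = (-328 + 366)*(-409) = 38*(-409) = -15542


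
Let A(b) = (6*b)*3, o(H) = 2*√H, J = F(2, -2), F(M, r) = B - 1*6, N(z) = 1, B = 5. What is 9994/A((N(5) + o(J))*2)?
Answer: 4997/90 - 4997*I/45 ≈ 55.522 - 111.04*I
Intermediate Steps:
F(M, r) = -1 (F(M, r) = 5 - 1*6 = 5 - 6 = -1)
J = -1
A(b) = 18*b
9994/A((N(5) + o(J))*2) = 9994/((18*((1 + 2*√(-1))*2))) = 9994/((18*((1 + 2*I)*2))) = 9994/((18*(2 + 4*I))) = 9994/(36 + 72*I) = 9994*((36 - 72*I)/6480) = 4997*(36 - 72*I)/3240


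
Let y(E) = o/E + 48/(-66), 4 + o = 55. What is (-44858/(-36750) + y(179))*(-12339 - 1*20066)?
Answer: -182492490556/7236075 ≈ -25220.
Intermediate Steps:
o = 51 (o = -4 + 55 = 51)
y(E) = -8/11 + 51/E (y(E) = 51/E + 48/(-66) = 51/E + 48*(-1/66) = 51/E - 8/11 = -8/11 + 51/E)
(-44858/(-36750) + y(179))*(-12339 - 1*20066) = (-44858/(-36750) + (-8/11 + 51/179))*(-12339 - 1*20066) = (-44858*(-1/36750) + (-8/11 + 51*(1/179)))*(-12339 - 20066) = (22429/18375 + (-8/11 + 51/179))*(-32405) = (22429/18375 - 871/1969)*(-32405) = (28158076/36180375)*(-32405) = -182492490556/7236075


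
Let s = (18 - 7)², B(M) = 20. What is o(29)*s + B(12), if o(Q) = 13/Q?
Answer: 2153/29 ≈ 74.241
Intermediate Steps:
s = 121 (s = 11² = 121)
o(29)*s + B(12) = (13/29)*121 + 20 = 1573/29 + 20 = 2153/29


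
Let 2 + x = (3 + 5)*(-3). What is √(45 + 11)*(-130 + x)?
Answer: -312*√14 ≈ -1167.4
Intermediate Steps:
x = -26 (x = -2 + (3 + 5)*(-3) = -2 + 8*(-3) = -2 - 24 = -26)
√(45 + 11)*(-130 + x) = √(45 + 11)*(-130 - 26) = √56*(-156) = (2*√14)*(-156) = -312*√14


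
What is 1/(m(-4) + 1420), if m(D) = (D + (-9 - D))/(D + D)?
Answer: 8/11369 ≈ 0.00070367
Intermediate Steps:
m(D) = -9/(2*D) (m(D) = -9*1/(2*D) = -9/(2*D))
1/(m(-4) + 1420) = 1/(-9/2/(-4) + 1420) = 1/(-9/2*(-¼) + 1420) = 1/(9/8 + 1420) = 1/(11369/8) = 8/11369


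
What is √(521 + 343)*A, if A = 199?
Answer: 2388*√6 ≈ 5849.4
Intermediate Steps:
√(521 + 343)*A = √(521 + 343)*199 = √864*199 = (12*√6)*199 = 2388*√6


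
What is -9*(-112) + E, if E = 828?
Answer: 1836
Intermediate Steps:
-9*(-112) + E = -9*(-112) + 828 = 1008 + 828 = 1836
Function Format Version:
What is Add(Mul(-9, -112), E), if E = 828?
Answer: 1836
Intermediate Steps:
Add(Mul(-9, -112), E) = Add(Mul(-9, -112), 828) = Add(1008, 828) = 1836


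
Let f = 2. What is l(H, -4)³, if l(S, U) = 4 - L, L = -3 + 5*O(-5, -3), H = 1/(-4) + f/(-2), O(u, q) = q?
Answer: 10648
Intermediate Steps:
H = -5/4 (H = 1/(-4) + 2/(-2) = 1*(-¼) + 2*(-½) = -¼ - 1 = -5/4 ≈ -1.2500)
L = -18 (L = -3 + 5*(-3) = -3 - 15 = -18)
l(S, U) = 22 (l(S, U) = 4 - 1*(-18) = 4 + 18 = 22)
l(H, -4)³ = 22³ = 10648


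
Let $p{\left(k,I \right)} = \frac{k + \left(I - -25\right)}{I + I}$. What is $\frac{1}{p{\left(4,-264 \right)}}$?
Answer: $\frac{528}{235} \approx 2.2468$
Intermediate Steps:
$p{\left(k,I \right)} = \frac{25 + I + k}{2 I}$ ($p{\left(k,I \right)} = \frac{k + \left(I + 25\right)}{2 I} = \left(k + \left(25 + I\right)\right) \frac{1}{2 I} = \left(25 + I + k\right) \frac{1}{2 I} = \frac{25 + I + k}{2 I}$)
$\frac{1}{p{\left(4,-264 \right)}} = \frac{1}{\frac{1}{2} \frac{1}{-264} \left(25 - 264 + 4\right)} = \frac{1}{\frac{1}{2} \left(- \frac{1}{264}\right) \left(-235\right)} = \frac{1}{\frac{235}{528}} = \frac{528}{235}$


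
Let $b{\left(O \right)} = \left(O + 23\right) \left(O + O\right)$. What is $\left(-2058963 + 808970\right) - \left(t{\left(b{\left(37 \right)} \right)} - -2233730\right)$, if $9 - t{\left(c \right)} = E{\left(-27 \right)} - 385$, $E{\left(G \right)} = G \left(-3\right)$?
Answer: $-3484036$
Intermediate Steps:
$E{\left(G \right)} = - 3 G$
$b{\left(O \right)} = 2 O \left(23 + O\right)$ ($b{\left(O \right)} = \left(23 + O\right) 2 O = 2 O \left(23 + O\right)$)
$t{\left(c \right)} = 313$ ($t{\left(c \right)} = 9 - \left(\left(-3\right) \left(-27\right) - 385\right) = 9 - \left(81 - 385\right) = 9 - -304 = 9 + 304 = 313$)
$\left(-2058963 + 808970\right) - \left(t{\left(b{\left(37 \right)} \right)} - -2233730\right) = \left(-2058963 + 808970\right) - \left(313 - -2233730\right) = -1249993 - \left(313 + 2233730\right) = -1249993 - 2234043 = -3484036$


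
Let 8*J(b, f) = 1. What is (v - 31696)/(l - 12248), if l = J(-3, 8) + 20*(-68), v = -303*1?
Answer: 255992/108863 ≈ 2.3515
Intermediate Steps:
v = -303
J(b, f) = ⅛ (J(b, f) = (⅛)*1 = ⅛)
l = -10879/8 (l = ⅛ + 20*(-68) = ⅛ - 1360 = -10879/8 ≈ -1359.9)
(v - 31696)/(l - 12248) = (-303 - 31696)/(-10879/8 - 12248) = -31999/(-108863/8) = -31999*(-8/108863) = 255992/108863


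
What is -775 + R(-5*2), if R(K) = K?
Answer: -785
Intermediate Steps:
-775 + R(-5*2) = -775 - 5*2 = -775 - 10 = -785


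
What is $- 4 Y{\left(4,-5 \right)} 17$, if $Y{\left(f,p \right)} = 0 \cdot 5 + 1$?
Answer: $-68$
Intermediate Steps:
$Y{\left(f,p \right)} = 1$ ($Y{\left(f,p \right)} = 0 + 1 = 1$)
$- 4 Y{\left(4,-5 \right)} 17 = \left(-4\right) 1 \cdot 17 = \left(-4\right) 17 = -68$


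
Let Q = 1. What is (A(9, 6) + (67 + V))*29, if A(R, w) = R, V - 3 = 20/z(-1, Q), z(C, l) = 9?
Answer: 21199/9 ≈ 2355.4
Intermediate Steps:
V = 47/9 (V = 3 + 20/9 = 47/9 ≈ 5.2222)
(A(9, 6) + (67 + V))*29 = (9 + (67 + 47/9))*29 = (9 + 650/9)*29 = (731/9)*29 = 21199/9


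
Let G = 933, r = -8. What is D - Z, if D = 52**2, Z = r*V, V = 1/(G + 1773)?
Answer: 3658516/1353 ≈ 2704.0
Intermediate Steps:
V = 1/2706 (V = 1/(933 + 1773) = 1/2706 ≈ 0.00036955)
Z = -4/1353 (Z = -8*1/2706 = -4/1353 ≈ -0.0029564)
D = 2704
D - Z = 2704 - 1*(-4/1353) = 2704 + 4/1353 = 3658516/1353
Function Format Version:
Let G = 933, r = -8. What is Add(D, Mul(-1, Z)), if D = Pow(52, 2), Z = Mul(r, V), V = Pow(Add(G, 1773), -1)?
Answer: Rational(3658516, 1353) ≈ 2704.0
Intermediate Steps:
V = Rational(1, 2706) (V = Pow(Add(933, 1773), -1) = Pow(2706, -1) = Rational(1, 2706) ≈ 0.00036955)
Z = Rational(-4, 1353) (Z = Mul(-8, Rational(1, 2706)) = Rational(-4, 1353) ≈ -0.0029564)
D = 2704
Add(D, Mul(-1, Z)) = Add(2704, Mul(-1, Rational(-4, 1353))) = Add(2704, Rational(4, 1353)) = Rational(3658516, 1353)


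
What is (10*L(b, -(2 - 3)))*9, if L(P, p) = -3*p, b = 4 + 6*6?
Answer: -270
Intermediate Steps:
b = 40 (b = 4 + 36 = 40)
(10*L(b, -(2 - 3)))*9 = (10*(-(-3)*(2 - 3)))*9 = (10*(-(-3)*(-1)))*9 = (10*(-3*1))*9 = (10*(-3))*9 = -30*9 = -270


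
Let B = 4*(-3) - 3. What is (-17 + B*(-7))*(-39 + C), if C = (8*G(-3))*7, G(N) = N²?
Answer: 40920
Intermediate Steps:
C = 504 (C = (8*(-3)²)*7 = (8*9)*7 = 72*7 = 504)
B = -15 (B = -12 - 3 = -15)
(-17 + B*(-7))*(-39 + C) = (-17 - 15*(-7))*(-39 + 504) = (-17 + 105)*465 = 88*465 = 40920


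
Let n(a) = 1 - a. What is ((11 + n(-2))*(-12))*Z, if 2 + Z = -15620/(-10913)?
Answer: 148944/1559 ≈ 95.538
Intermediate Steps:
Z = -6206/10913 (Z = -2 - 15620/(-10913) = -2 - 15620*(-1/10913) = -2 + 15620/10913 = -6206/10913 ≈ -0.56868)
((11 + n(-2))*(-12))*Z = ((11 + (1 - 1*(-2)))*(-12))*(-6206/10913) = ((11 + (1 + 2))*(-12))*(-6206/10913) = ((11 + 3)*(-12))*(-6206/10913) = (14*(-12))*(-6206/10913) = -168*(-6206/10913) = 148944/1559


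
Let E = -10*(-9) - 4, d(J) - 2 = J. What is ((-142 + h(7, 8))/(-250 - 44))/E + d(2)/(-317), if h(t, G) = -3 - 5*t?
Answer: -3673/667919 ≈ -0.0054992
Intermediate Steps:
d(J) = 2 + J
E = 86 (E = 90 - 4 = 86)
((-142 + h(7, 8))/(-250 - 44))/E + d(2)/(-317) = ((-142 + (-3 - 5*7))/(-250 - 44))/86 + (2 + 2)/(-317) = ((-142 + (-3 - 35))/(-294))*(1/86) + 4*(-1/317) = ((-142 - 38)*(-1/294))*(1/86) - 4/317 = -180*(-1/294)*(1/86) - 4/317 = (30/49)*(1/86) - 4/317 = 15/2107 - 4/317 = -3673/667919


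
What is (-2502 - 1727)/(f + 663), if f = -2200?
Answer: 4229/1537 ≈ 2.7515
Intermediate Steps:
(-2502 - 1727)/(f + 663) = (-2502 - 1727)/(-2200 + 663) = -4229/(-1537) = -4229*(-1/1537) = 4229/1537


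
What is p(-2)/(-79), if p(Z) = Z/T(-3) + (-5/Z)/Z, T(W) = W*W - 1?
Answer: 3/158 ≈ 0.018987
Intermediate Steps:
T(W) = -1 + W**2 (T(W) = W**2 - 1 = -1 + W**2)
p(Z) = -5/Z**2 + Z/8 (p(Z) = Z/(-1 + (-3)**2) + (-5/Z)/Z = Z/(-1 + 9) - 5/Z**2 = Z/8 - 5/Z**2 = -5/Z**2 + Z/8)
p(-2)/(-79) = (-5/(-2)**2 + (1/8)*(-2))/(-79) = -(-5*1/4 - 1/4)/79 = -(-5/4 - 1/4)/79 = -1/79*(-3/2) = 3/158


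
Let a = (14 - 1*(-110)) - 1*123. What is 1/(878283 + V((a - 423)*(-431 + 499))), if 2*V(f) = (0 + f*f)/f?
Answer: 1/863935 ≈ 1.1575e-6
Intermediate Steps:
a = 1 (a = (14 + 110) - 123 = 124 - 123 = 1)
V(f) = f/2 (V(f) = ((0 + f*f)/f)/2 = ((0 + f**2)/f)/2 = (f**2/f)/2 = f/2)
1/(878283 + V((a - 423)*(-431 + 499))) = 1/(878283 + ((1 - 423)*(-431 + 499))/2) = 1/(878283 + (-422*68)/2) = 1/(878283 + (1/2)*(-28696)) = 1/(878283 - 14348) = 1/863935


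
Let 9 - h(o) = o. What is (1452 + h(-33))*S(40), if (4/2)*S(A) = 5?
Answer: 3735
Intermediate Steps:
h(o) = 9 - o
S(A) = 5/2 (S(A) = (½)*5 = 5/2)
(1452 + h(-33))*S(40) = (1452 + (9 - 1*(-33)))*(5/2) = (1452 + (9 + 33))*(5/2) = (1452 + 42)*(5/2) = 1494*(5/2) = 3735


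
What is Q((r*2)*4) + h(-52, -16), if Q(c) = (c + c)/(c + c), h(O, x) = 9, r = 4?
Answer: 10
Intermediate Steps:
Q(c) = 1 (Q(c) = (2*c)/((2*c)) = (2*c)*(1/(2*c)) = 1)
Q((r*2)*4) + h(-52, -16) = 1 + 9 = 10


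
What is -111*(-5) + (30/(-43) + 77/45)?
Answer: 1075886/1935 ≈ 556.01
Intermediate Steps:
-111*(-5) + (30/(-43) + 77/45) = 555 + (30*(-1/43) + 77*(1/45)) = 555 + (-30/43 + 77/45) = 555 + 1961/1935 = 1075886/1935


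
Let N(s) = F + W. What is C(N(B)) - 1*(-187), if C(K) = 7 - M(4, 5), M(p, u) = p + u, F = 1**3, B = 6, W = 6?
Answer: 185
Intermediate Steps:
F = 1
N(s) = 7 (N(s) = 1 + 6 = 7)
C(K) = -2 (C(K) = 7 - (4 + 5) = 7 - 1*9 = 7 - 9 = -2)
C(N(B)) - 1*(-187) = -2 - 1*(-187) = -2 + 187 = 185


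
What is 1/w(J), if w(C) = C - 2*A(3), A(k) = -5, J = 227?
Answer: 1/237 ≈ 0.0042194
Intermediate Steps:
w(C) = 10 + C (w(C) = C - 2*(-5) = C + 10 = 10 + C)
1/w(J) = 1/(10 + 227) = 1/237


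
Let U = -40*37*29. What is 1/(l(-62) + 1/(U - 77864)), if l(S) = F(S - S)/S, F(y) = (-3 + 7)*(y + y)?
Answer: -120784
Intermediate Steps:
F(y) = 8*y (F(y) = 4*(2*y) = 8*y)
U = -42920 (U = -1480*29 = -42920)
l(S) = 0 (l(S) = (8*(S - S))/S = (8*0)/S = 0/S = 0)
1/(l(-62) + 1/(U - 77864)) = 1/(0 + 1/(-42920 - 77864)) = 1/(0 + 1/(-120784)) = 1/(0 - 1/120784) = 1/(-1/120784) = -120784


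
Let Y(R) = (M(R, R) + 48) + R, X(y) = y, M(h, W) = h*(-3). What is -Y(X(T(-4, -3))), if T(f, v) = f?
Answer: -56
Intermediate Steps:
M(h, W) = -3*h
Y(R) = 48 - 2*R (Y(R) = (-3*R + 48) + R = (48 - 3*R) + R = 48 - 2*R)
-Y(X(T(-4, -3))) = -(48 - 2*(-4)) = -(48 + 8) = -1*56 = -56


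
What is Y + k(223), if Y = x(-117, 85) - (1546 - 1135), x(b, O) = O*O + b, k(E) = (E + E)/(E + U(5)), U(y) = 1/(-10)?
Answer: 14932073/2229 ≈ 6699.0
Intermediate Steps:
U(y) = -⅒
k(E) = 2*E/(-⅒ + E) (k(E) = (E + E)/(E - ⅒) = (2*E)/(-⅒ + E) = 2*E/(-⅒ + E))
x(b, O) = b + O² (x(b, O) = O² + b = b + O²)
Y = 6697 (Y = (-117 + 85²) - (1546 - 1135) = (-117 + 7225) - 1*411 = 7108 - 411 = 6697)
Y + k(223) = 6697 + 20*223/(-1 + 10*223) = 6697 + 20*223/(-1 + 2230) = 6697 + 20*223/2229 = 6697 + 20*223*(1/2229) = 6697 + 4460/2229 = 14932073/2229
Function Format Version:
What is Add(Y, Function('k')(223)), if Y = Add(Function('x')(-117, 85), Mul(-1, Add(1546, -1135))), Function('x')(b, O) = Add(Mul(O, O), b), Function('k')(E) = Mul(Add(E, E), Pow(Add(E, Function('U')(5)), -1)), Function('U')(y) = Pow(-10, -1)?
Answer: Rational(14932073, 2229) ≈ 6699.0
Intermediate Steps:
Function('U')(y) = Rational(-1, 10)
Function('k')(E) = Mul(2, E, Pow(Add(Rational(-1, 10), E), -1)) (Function('k')(E) = Mul(Add(E, E), Pow(Add(E, Rational(-1, 10)), -1)) = Mul(Mul(2, E), Pow(Add(Rational(-1, 10), E), -1)) = Mul(2, E, Pow(Add(Rational(-1, 10), E), -1)))
Function('x')(b, O) = Add(b, Pow(O, 2)) (Function('x')(b, O) = Add(Pow(O, 2), b) = Add(b, Pow(O, 2)))
Y = 6697 (Y = Add(Add(-117, Pow(85, 2)), Mul(-1, Add(1546, -1135))) = Add(Add(-117, 7225), Mul(-1, 411)) = Add(7108, -411) = 6697)
Add(Y, Function('k')(223)) = Add(6697, Mul(20, 223, Pow(Add(-1, Mul(10, 223)), -1))) = Add(6697, Mul(20, 223, Pow(Add(-1, 2230), -1))) = Add(6697, Mul(20, 223, Pow(2229, -1))) = Add(6697, Mul(20, 223, Rational(1, 2229))) = Add(6697, Rational(4460, 2229)) = Rational(14932073, 2229)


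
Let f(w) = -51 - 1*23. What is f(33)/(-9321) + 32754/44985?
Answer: 102876308/139768395 ≈ 0.73605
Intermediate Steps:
f(w) = -74 (f(w) = -51 - 23 = -74)
f(33)/(-9321) + 32754/44985 = -74/(-9321) + 32754/44985 = -74*(-1/9321) + 32754*(1/44985) = 74/9321 + 10918/14995 = 102876308/139768395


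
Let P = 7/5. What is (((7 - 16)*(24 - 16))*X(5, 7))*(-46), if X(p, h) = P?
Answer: 23184/5 ≈ 4636.8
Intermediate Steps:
P = 7/5 (P = 7*(1/5) = 7/5 ≈ 1.4000)
X(p, h) = 7/5
(((7 - 16)*(24 - 16))*X(5, 7))*(-46) = (((7 - 16)*(24 - 16))*(7/5))*(-46) = (-9*8*(7/5))*(-46) = -72*7/5*(-46) = -504/5*(-46) = 23184/5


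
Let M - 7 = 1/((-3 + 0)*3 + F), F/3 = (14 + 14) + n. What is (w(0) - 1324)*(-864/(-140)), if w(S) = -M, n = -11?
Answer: -2012508/245 ≈ -8214.3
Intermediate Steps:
F = 51 (F = 3*((14 + 14) - 11) = 3*(28 - 11) = 3*17 = 51)
M = 295/42 (M = 7 + 1/((-3 + 0)*3 + 51) = 7 + 1/(-3*3 + 51) = 7 + 1/(-9 + 51) = 7 + 1/42 = 295/42 ≈ 7.0238)
w(S) = -295/42 (w(S) = -1*295/42 = -295/42)
(w(0) - 1324)*(-864/(-140)) = (-295/42 - 1324)*(-864/(-140)) = -(-8050032)*(-1)/(7*140) = -55903/42*216/35 = -2012508/245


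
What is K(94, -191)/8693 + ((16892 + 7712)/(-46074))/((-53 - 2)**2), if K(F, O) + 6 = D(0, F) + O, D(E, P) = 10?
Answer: -13138396261/605788439025 ≈ -0.021688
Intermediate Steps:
K(F, O) = 4 + O (K(F, O) = -6 + (10 + O) = 4 + O)
K(94, -191)/8693 + ((16892 + 7712)/(-46074))/((-53 - 2)**2) = (4 - 191)/8693 + ((16892 + 7712)/(-46074))/((-53 - 2)**2) = -187*1/8693 + (24604*(-1/46074))/((-55)**2) = -187/8693 - 12302/23037/3025 = -187/8693 - 12302/23037*1/3025 = -187/8693 - 12302/69686925 = -13138396261/605788439025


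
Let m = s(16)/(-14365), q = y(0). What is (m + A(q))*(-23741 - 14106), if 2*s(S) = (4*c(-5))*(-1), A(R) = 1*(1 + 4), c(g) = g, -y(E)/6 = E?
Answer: -543596461/2873 ≈ -1.8921e+5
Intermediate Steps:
y(E) = -6*E
q = 0 (q = -6*0 = 0)
A(R) = 5 (A(R) = 1*5 = 5)
s(S) = 10 (s(S) = ((4*(-5))*(-1))/2 = (-20*(-1))/2 = (1/2)*20 = 10)
m = -2/2873 (m = 10/(-14365) = 10*(-1/14365) = -2/2873 ≈ -0.00069614)
(m + A(q))*(-23741 - 14106) = (-2/2873 + 5)*(-23741 - 14106) = (14363/2873)*(-37847) = -543596461/2873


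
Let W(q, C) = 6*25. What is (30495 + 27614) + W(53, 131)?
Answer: 58259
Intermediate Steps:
W(q, C) = 150
(30495 + 27614) + W(53, 131) = (30495 + 27614) + 150 = 58109 + 150 = 58259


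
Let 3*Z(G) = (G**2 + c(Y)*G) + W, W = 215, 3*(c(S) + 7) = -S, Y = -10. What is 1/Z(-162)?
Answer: 3/27053 ≈ 0.00011089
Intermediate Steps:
c(S) = -7 - S/3 (c(S) = -7 + (-S)/3 = -7 - S/3)
Z(G) = 215/3 - 11*G/9 + G**2/3 (Z(G) = ((G**2 + (-7 - 1/3*(-10))*G) + 215)/3 = ((G**2 + (-7 + 10/3)*G) + 215)/3 = ((G**2 - 11*G/3) + 215)/3 = (215 + G**2 - 11*G/3)/3 = 215/3 - 11*G/9 + G**2/3)
1/Z(-162) = 1/(215/3 - 11/9*(-162) + (1/3)*(-162)**2) = 1/(215/3 + 198 + (1/3)*26244) = 1/(215/3 + 198 + 8748) = 1/(27053/3) = 3/27053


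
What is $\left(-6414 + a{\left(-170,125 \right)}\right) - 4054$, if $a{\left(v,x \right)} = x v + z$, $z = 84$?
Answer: $-31634$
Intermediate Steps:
$a{\left(v,x \right)} = 84 + v x$ ($a{\left(v,x \right)} = x v + 84 = v x + 84 = 84 + v x$)
$\left(-6414 + a{\left(-170,125 \right)}\right) - 4054 = \left(-6414 + \left(84 - 21250\right)\right) - 4054 = \left(-6414 - 21166\right) - 4054 = -27580 - 4054 = -31634$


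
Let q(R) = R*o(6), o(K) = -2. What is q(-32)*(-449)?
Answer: -28736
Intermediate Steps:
q(R) = -2*R (q(R) = R*(-2) = -2*R)
q(-32)*(-449) = -2*(-32)*(-449) = 64*(-449) = -28736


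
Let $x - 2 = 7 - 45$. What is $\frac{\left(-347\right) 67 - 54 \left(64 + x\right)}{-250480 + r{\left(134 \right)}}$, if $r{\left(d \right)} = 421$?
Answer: $\frac{24761}{250059} \approx 0.099021$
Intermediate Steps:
$x = -36$ ($x = 2 + \left(7 - 45\right) = 2 - 38 = -36$)
$\frac{\left(-347\right) 67 - 54 \left(64 + x\right)}{-250480 + r{\left(134 \right)}} = \frac{\left(-347\right) 67 - 54 \left(64 - 36\right)}{-250480 + 421} = \frac{-23249 - 1512}{-250059} = \left(-23249 - 1512\right) \left(- \frac{1}{250059}\right) = \left(-24761\right) \left(- \frac{1}{250059}\right) = \frac{24761}{250059}$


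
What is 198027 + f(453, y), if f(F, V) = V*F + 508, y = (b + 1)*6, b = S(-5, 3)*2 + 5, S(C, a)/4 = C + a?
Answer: 171355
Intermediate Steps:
S(C, a) = 4*C + 4*a (S(C, a) = 4*(C + a) = 4*C + 4*a)
b = -11 (b = (4*(-5) + 4*3)*2 + 5 = (-20 + 12)*2 + 5 = -8*2 + 5 = -16 + 5 = -11)
y = -60 (y = (-11 + 1)*6 = -10*6 = -60)
f(F, V) = 508 + F*V (f(F, V) = F*V + 508 = 508 + F*V)
198027 + f(453, y) = 198027 + (508 + 453*(-60)) = 198027 + (508 - 27180) = 198027 - 26672 = 171355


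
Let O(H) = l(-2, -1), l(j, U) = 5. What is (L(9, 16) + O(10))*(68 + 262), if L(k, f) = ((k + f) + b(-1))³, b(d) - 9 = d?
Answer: 11860860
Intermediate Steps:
O(H) = 5
b(d) = 9 + d
L(k, f) = (8 + f + k)³ (L(k, f) = ((k + f) + (9 - 1))³ = ((f + k) + 8)³ = (8 + f + k)³)
(L(9, 16) + O(10))*(68 + 262) = ((8 + 16 + 9)³ + 5)*(68 + 262) = (33³ + 5)*330 = (35937 + 5)*330 = 35942*330 = 11860860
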